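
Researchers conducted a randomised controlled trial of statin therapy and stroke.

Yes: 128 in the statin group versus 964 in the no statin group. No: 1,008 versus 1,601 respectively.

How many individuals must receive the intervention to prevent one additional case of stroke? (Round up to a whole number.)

Risk in treated group = 128/1136 = 0.11268; risk in control = 964/2565 = 0.37583.
Absolute risk reduction = 0.37583 − 0.11268 = 0.26315
NNT = 1 / ARR = 1 / 0.26315 = 3.800 → round up → 4

4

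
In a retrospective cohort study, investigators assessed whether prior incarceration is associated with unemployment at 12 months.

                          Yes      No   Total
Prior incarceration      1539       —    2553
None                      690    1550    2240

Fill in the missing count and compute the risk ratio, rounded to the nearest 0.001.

The missing cell is in the exposed row: 2553 − 1539 = 1014.
So a = 1539, b = 1014, c = 690, d = 1550.
RR = [a/(a+b)] / [c/(c+d)] = (1539/2553) / (690/2240) = 0.60282/0.30804 = 1.95698

1.957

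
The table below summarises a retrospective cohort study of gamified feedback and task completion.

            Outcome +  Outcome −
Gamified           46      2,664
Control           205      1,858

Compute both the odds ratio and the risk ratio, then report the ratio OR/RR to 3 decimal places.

0.916

Cells: a = 46, b = 2664, c = 205, d = 1858.
OR = (46·1858)/(2664·205) = 85468/546120 = 0.15650
Risk in exposed = 46/2710 = 0.01697; risk in unexposed = 205/2063 = 0.09937; RR = 0.17082
OR/RR = 0.15650 / 0.17082 = 0.91618
The outcome is rare in both groups, so OR ≈ RR (ratio near 1).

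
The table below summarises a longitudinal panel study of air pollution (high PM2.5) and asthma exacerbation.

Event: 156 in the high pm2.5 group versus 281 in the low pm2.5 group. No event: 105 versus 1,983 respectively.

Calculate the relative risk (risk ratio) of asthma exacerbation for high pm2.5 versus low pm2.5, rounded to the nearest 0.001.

From the description: a = 156, b = 105, c = 281, d = 1983.
Risk in exposed = 156/261 = 0.59770; risk in unexposed = 281/2264 = 0.12412.
RR = 0.59770 / 0.12412 = 4.81564
The risk among the exposed is 4.82 times that among the unexposed.

4.816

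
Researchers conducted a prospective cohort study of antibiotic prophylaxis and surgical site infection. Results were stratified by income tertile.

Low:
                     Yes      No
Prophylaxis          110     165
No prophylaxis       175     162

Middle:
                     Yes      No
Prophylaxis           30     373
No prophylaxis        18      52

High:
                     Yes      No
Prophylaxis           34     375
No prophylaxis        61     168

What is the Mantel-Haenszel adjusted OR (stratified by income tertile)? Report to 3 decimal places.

0.425

OR_MH = Σ(aᵢdᵢ/nᵢ) / Σ(bᵢcᵢ/nᵢ), where nᵢ is the stratum total.
Stratum 1 (Low): n = 612; a·d/n = 110·162/612 = 29.1176; b·c/n = 165·175/612 = 47.1814
Stratum 2 (Middle): n = 473; a·d/n = 30·52/473 = 3.2981; b·c/n = 373·18/473 = 14.1945
Stratum 3 (High): n = 638; a·d/n = 34·168/638 = 8.9530; b·c/n = 375·61/638 = 35.8542
OR_MH = (29.1176 + 3.2981 + 8.9530) / (47.1814 + 14.1945 + 35.8542) = 41.3687 / 97.2301 = 0.42547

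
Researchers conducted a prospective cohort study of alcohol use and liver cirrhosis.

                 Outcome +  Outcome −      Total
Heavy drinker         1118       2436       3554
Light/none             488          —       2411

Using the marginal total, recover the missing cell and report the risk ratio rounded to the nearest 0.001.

1.554

The missing cell is in the unexposed row: 2411 − 488 = 1923.
So a = 1118, b = 2436, c = 488, d = 1923.
RR = [a/(a+b)] / [c/(c+d)] = (1118/3554) / (488/2411) = 0.31458/0.20241 = 1.55418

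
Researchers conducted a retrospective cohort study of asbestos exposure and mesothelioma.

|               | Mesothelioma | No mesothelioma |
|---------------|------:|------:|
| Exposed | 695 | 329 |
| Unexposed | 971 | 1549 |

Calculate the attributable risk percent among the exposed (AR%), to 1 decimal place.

Cells: a = 695, b = 329, c = 971, d = 1549.
Risk in exposed = 695/1024 = 0.67871; risk in unexposed = 971/2520 = 0.38532.
RR = 0.67871/0.38532 = 1.76143
AR% = (RR − 1)/RR × 100 = (1.76143 − 1)/1.76143 × 100 = 43.2280%

43.2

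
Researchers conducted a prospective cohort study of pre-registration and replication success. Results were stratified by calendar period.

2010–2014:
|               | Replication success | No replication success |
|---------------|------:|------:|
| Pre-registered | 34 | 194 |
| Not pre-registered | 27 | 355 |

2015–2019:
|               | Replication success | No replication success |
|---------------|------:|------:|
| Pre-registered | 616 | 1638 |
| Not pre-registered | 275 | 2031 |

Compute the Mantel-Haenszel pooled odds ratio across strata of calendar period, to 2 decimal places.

2.74

OR_MH = Σ(aᵢdᵢ/nᵢ) / Σ(bᵢcᵢ/nᵢ), where nᵢ is the stratum total.
Stratum 1 (2010–2014): n = 610; a·d/n = 34·355/610 = 19.7869; b·c/n = 194·27/610 = 8.5869
Stratum 2 (2015–2019): n = 4560; a·d/n = 616·2031/4560 = 274.3632; b·c/n = 1638·275/4560 = 98.7829
OR_MH = (19.7869 + 274.3632) / (8.5869 + 98.7829) = 294.1500 / 107.3698 = 2.73960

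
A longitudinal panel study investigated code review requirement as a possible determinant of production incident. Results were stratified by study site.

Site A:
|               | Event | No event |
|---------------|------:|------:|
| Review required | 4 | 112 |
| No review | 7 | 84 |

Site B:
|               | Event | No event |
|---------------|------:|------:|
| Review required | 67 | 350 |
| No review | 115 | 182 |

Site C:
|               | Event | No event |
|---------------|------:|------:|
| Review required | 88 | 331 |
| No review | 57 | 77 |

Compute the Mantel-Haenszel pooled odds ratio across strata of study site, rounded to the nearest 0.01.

0.33

OR_MH = Σ(aᵢdᵢ/nᵢ) / Σ(bᵢcᵢ/nᵢ), where nᵢ is the stratum total.
Stratum 1 (Site A): n = 207; a·d/n = 4·84/207 = 1.6232; b·c/n = 112·7/207 = 3.7874
Stratum 2 (Site B): n = 714; a·d/n = 67·182/714 = 17.0784; b·c/n = 350·115/714 = 56.3725
Stratum 3 (Site C): n = 553; a·d/n = 88·77/553 = 12.2532; b·c/n = 331·57/553 = 34.1175
OR_MH = (1.6232 + 17.0784 + 12.2532) / (3.7874 + 56.3725 + 34.1175) = 30.9548 / 94.2775 = 0.32834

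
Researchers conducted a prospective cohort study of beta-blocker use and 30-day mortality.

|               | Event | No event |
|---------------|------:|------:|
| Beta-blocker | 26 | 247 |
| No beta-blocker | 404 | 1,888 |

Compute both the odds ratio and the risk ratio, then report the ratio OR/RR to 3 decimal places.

0.910

Cells: a = 26, b = 247, c = 404, d = 1888.
OR = (26·1888)/(247·404) = 49088/99788 = 0.49192
Risk in exposed = 26/273 = 0.09524; risk in unexposed = 404/2292 = 0.17627; RR = 0.54031
OR/RR = 0.49192 / 0.54031 = 0.91044
The outcome is not rare, so the OR lies further from 1 than the RR.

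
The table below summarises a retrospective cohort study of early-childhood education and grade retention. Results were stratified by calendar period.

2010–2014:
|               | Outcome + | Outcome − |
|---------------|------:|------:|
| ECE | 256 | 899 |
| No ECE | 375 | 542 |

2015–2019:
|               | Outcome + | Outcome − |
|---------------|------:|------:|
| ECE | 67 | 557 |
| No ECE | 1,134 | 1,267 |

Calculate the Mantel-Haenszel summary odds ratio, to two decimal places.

0.26

OR_MH = Σ(aᵢdᵢ/nᵢ) / Σ(bᵢcᵢ/nᵢ), where nᵢ is the stratum total.
Stratum 1 (2010–2014): n = 2072; a·d/n = 256·542/2072 = 66.9653; b·c/n = 899·375/2072 = 162.7051
Stratum 2 (2015–2019): n = 3025; a·d/n = 67·1267/3025 = 28.0625; b·c/n = 557·1134/3025 = 208.8060
OR_MH = (66.9653 + 28.0625) / (162.7051 + 208.8060) = 95.0277 / 371.5111 = 0.25579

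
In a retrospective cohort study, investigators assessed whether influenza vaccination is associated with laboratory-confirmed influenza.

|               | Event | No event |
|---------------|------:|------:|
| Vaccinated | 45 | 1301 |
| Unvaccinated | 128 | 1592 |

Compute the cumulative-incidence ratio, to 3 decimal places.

Cells: a = 45, b = 1301, c = 128, d = 1592.
Risk in exposed = 45/1346 = 0.03343; risk in unexposed = 128/1720 = 0.07442.
RR = 0.03343 / 0.07442 = 0.44925
The risk is 55% lower among the exposed than among the unexposed.

0.449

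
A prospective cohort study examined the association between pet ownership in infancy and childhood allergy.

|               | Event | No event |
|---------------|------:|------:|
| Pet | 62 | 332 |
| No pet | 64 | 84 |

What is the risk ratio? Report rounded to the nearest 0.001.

Cells: a = 62, b = 332, c = 64, d = 84.
Risk in exposed = 62/394 = 0.15736; risk in unexposed = 64/148 = 0.43243.
RR = 0.15736 / 0.43243 = 0.36390
The risk is 64% lower among the exposed than among the unexposed.

0.364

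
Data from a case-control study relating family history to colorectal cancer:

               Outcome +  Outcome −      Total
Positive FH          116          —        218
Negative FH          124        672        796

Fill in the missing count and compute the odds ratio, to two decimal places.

The missing cell is in the exposed row: 218 − 116 = 102.
So a = 116, b = 102, c = 124, d = 672.
OR = (a·d)/(b·c) = (116 × 672) / (102 × 124) = 77952 / 12648 = 6.16319

6.16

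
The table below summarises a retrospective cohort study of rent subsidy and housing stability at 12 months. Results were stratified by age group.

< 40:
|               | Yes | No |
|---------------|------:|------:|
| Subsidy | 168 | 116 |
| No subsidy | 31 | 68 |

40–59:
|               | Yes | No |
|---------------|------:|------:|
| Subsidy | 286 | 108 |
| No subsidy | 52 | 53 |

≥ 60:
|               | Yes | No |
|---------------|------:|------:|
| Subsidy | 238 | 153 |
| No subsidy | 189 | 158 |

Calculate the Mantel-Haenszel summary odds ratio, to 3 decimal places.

1.858

OR_MH = Σ(aᵢdᵢ/nᵢ) / Σ(bᵢcᵢ/nᵢ), where nᵢ is the stratum total.
Stratum 1 (< 40): n = 383; a·d/n = 168·68/383 = 29.8277; b·c/n = 116·31/383 = 9.3890
Stratum 2 (40–59): n = 499; a·d/n = 286·53/499 = 30.3768; b·c/n = 108·52/499 = 11.2545
Stratum 3 (≥ 60): n = 738; a·d/n = 238·158/738 = 50.9539; b·c/n = 153·189/738 = 39.1829
OR_MH = (29.8277 + 30.3768 + 50.9539) / (9.3890 + 11.2545 + 39.1829) = 111.1584 / 59.8265 = 1.85801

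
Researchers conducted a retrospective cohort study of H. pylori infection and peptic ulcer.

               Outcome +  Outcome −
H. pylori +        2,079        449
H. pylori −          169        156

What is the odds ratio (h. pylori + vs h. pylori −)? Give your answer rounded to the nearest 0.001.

Cells: a = 2079, b = 449, c = 169, d = 156.
OR = (a·d)/(b·c) = (2079 × 156) / (449 × 169) = 324324 / 75881 = 4.27411
The odds of peptic ulcer are about 4.27 times as high in the h. pylori + group.

4.274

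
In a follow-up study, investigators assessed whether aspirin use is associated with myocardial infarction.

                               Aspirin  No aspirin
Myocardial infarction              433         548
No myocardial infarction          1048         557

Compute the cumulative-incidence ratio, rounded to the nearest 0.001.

0.590

Reading the table with exposure as columns: a = 433 (Aspirin, case), b = 1048 (Aspirin, non-case), c = 548 (No aspirin, case), d = 557.
Risk in exposed = 433/1481 = 0.29237; risk in unexposed = 548/1105 = 0.49593.
RR = 0.29237 / 0.49593 = 0.58954
The risk is 41% lower among the exposed than among the unexposed.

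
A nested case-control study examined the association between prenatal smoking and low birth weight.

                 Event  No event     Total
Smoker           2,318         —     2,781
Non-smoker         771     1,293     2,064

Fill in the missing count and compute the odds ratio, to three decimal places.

The missing cell is in the exposed row: 2781 − 2318 = 463.
So a = 2318, b = 463, c = 771, d = 1293.
OR = (a·d)/(b·c) = (2318 × 1293) / (463 × 771) = 2997174 / 356973 = 8.39608

8.396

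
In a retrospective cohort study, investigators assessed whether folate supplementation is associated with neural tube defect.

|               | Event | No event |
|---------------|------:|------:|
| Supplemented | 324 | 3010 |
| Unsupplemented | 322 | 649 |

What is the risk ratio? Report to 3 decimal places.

Cells: a = 324, b = 3010, c = 322, d = 649.
Risk in exposed = 324/3334 = 0.09718; risk in unexposed = 322/971 = 0.33162.
RR = 0.09718 / 0.33162 = 0.29305
The risk is 71% lower among the exposed than among the unexposed.

0.293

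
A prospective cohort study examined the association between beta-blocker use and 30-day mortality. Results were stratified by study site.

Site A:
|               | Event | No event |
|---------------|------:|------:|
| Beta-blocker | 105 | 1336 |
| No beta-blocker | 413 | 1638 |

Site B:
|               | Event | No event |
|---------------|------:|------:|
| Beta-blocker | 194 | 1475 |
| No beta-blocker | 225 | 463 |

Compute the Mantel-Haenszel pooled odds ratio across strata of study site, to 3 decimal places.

OR_MH = Σ(aᵢdᵢ/nᵢ) / Σ(bᵢcᵢ/nᵢ), where nᵢ is the stratum total.
Stratum 1 (Site A): n = 3492; a·d/n = 105·1638/3492 = 49.2526; b·c/n = 1336·413/3492 = 158.0092
Stratum 2 (Site B): n = 2357; a·d/n = 194·463/2357 = 38.1086; b·c/n = 1475·225/2357 = 140.8040
OR_MH = (49.2526 + 38.1086) / (158.0092 + 140.8040) = 87.3612 / 298.8132 = 0.29236

0.292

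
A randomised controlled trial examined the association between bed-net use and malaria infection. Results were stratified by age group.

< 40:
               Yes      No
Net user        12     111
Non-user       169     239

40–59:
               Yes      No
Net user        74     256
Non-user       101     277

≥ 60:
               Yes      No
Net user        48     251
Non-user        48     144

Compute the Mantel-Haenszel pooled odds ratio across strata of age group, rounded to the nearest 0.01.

OR_MH = Σ(aᵢdᵢ/nᵢ) / Σ(bᵢcᵢ/nᵢ), where nᵢ is the stratum total.
Stratum 1 (< 40): n = 531; a·d/n = 12·239/531 = 5.4011; b·c/n = 111·169/531 = 35.3277
Stratum 2 (40–59): n = 708; a·d/n = 74·277/708 = 28.9520; b·c/n = 256·101/708 = 36.5198
Stratum 3 (≥ 60): n = 491; a·d/n = 48·144/491 = 14.0774; b·c/n = 251·48/491 = 24.5377
OR_MH = (5.4011 + 28.9520 + 14.0774) / (35.3277 + 36.5198 + 24.5377) = 48.4305 / 96.3851 = 0.50247

0.50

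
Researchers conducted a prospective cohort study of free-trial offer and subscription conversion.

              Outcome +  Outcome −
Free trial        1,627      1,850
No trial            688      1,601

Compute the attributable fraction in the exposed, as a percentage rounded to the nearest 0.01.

35.77

Cells: a = 1627, b = 1850, c = 688, d = 1601.
Risk in exposed = 1627/3477 = 0.46793; risk in unexposed = 688/2289 = 0.30057.
RR = 0.46793/0.30057 = 1.55683
AR% = (RR − 1)/RR × 100 = (1.55683 − 1)/1.55683 × 100 = 35.7668%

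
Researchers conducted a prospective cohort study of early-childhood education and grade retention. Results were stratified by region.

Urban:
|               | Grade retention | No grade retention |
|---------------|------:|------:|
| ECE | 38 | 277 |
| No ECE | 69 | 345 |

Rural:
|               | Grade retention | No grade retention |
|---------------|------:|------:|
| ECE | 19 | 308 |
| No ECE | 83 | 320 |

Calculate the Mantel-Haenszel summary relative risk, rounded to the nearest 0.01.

0.48

RR_MH = Σ(aᵢ·n₀ᵢ/nᵢ) / Σ(cᵢ·n₁ᵢ/nᵢ), with n₁ᵢ = aᵢ+bᵢ (exposed), n₀ᵢ = cᵢ+dᵢ (unexposed), nᵢ = n₁ᵢ+n₀ᵢ.
Stratum 1 (Urban): n₁ = 315, n₀ = 414, n = 729; a·n₀/n = 38·414/729 = 21.5802; c·n₁/n = 69·315/729 = 29.8148
Stratum 2 (Rural): n₁ = 327, n₀ = 403, n = 730; a·n₀/n = 19·403/730 = 10.4890; c·n₁/n = 83·327/730 = 37.1795
RR_MH = (21.5802 + 10.4890) / (29.8148 + 37.1795) = 32.0693 / 66.9943 = 0.47869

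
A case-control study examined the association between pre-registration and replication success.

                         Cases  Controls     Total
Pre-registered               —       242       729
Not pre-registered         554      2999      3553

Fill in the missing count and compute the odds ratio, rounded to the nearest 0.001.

10.894

The missing cell is in the exposed row: 729 − 242 = 487.
So a = 487, b = 242, c = 554, d = 2999.
OR = (a·d)/(b·c) = (487 × 2999) / (242 × 554) = 1460513 / 134068 = 10.89382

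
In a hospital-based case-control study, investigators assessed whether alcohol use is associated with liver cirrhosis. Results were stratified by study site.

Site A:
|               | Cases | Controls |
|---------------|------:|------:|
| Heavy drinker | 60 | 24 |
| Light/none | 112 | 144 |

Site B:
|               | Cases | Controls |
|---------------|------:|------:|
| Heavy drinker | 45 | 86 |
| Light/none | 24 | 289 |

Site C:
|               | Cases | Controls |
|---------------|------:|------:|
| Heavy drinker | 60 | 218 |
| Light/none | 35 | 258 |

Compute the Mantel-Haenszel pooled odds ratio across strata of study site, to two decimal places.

OR_MH = Σ(aᵢdᵢ/nᵢ) / Σ(bᵢcᵢ/nᵢ), where nᵢ is the stratum total.
Stratum 1 (Site A): n = 340; a·d/n = 60·144/340 = 25.4118; b·c/n = 24·112/340 = 7.9059
Stratum 2 (Site B): n = 444; a·d/n = 45·289/444 = 29.2905; b·c/n = 86·24/444 = 4.6486
Stratum 3 (Site C): n = 571; a·d/n = 60·258/571 = 27.1103; b·c/n = 218·35/571 = 13.3625
OR_MH = (25.4118 + 29.2905 + 27.1103) / (7.9059 + 4.6486 + 13.3625) = 81.8126 / 25.9171 = 3.15671

3.16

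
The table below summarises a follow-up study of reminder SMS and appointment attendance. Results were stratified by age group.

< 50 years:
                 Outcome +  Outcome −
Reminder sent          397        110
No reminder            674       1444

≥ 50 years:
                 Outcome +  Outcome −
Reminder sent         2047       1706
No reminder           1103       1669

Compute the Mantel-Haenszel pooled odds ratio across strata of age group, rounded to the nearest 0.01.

OR_MH = Σ(aᵢdᵢ/nᵢ) / Σ(bᵢcᵢ/nᵢ), where nᵢ is the stratum total.
Stratum 1 (< 50 years): n = 2625; a·d/n = 397·1444/2625 = 218.3878; b·c/n = 110·674/2625 = 28.2438
Stratum 2 (≥ 50 years): n = 6525; a·d/n = 2047·1669/6525 = 523.5928; b·c/n = 1706·1103/6525 = 288.3859
OR_MH = (218.3878 + 523.5928) / (28.2438 + 288.3859) = 741.9806 / 316.6297 = 2.34337

2.34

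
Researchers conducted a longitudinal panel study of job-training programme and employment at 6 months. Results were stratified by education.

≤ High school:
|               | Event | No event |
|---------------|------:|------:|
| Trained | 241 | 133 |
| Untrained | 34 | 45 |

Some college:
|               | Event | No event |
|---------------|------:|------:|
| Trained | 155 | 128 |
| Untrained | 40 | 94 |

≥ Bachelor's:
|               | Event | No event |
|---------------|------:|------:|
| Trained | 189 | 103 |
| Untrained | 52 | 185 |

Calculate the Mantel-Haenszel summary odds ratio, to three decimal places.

3.859

OR_MH = Σ(aᵢdᵢ/nᵢ) / Σ(bᵢcᵢ/nᵢ), where nᵢ is the stratum total.
Stratum 1 (≤ High school): n = 453; a·d/n = 241·45/453 = 23.9404; b·c/n = 133·34/453 = 9.9823
Stratum 2 (Some college): n = 417; a·d/n = 155·94/417 = 34.9400; b·c/n = 128·40/417 = 12.2782
Stratum 3 (≥ Bachelor's): n = 529; a·d/n = 189·185/529 = 66.0964; b·c/n = 103·52/529 = 10.1248
OR_MH = (23.9404 + 34.9400 + 66.0964) / (9.9823 + 12.2782 + 10.1248) = 124.9769 / 32.3853 = 3.85906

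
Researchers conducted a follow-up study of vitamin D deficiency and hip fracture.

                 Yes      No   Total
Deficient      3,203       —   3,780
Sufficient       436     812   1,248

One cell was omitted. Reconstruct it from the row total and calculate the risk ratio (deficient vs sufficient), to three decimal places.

2.425

The missing cell is in the exposed row: 3780 − 3203 = 577.
So a = 3203, b = 577, c = 436, d = 812.
RR = [a/(a+b)] / [c/(c+d)] = (3203/3780) / (436/1248) = 0.84735/0.34936 = 2.42546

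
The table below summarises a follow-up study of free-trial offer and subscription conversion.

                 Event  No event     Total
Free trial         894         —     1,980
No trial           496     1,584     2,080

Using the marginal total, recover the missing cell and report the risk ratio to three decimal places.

The missing cell is in the exposed row: 1980 − 894 = 1086.
So a = 894, b = 1086, c = 496, d = 1584.
RR = [a/(a+b)] / [c/(c+d)] = (894/1980) / (496/2080) = 0.45152/0.23846 = 1.89345

1.893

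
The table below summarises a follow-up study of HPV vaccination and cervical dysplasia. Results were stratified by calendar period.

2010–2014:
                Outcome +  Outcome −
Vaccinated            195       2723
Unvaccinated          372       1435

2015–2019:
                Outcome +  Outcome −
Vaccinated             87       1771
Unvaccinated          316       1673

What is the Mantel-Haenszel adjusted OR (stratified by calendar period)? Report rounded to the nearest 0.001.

OR_MH = Σ(aᵢdᵢ/nᵢ) / Σ(bᵢcᵢ/nᵢ), where nᵢ is the stratum total.
Stratum 1 (2010–2014): n = 4725; a·d/n = 195·1435/4725 = 59.2222; b·c/n = 2723·372/4725 = 214.3822
Stratum 2 (2015–2019): n = 3847; a·d/n = 87·1673/3847 = 37.8349; b·c/n = 1771·316/3847 = 145.4734
OR_MH = (59.2222 + 37.8349) / (214.3822 + 145.4734) = 97.0572 / 359.8556 = 0.26971

0.270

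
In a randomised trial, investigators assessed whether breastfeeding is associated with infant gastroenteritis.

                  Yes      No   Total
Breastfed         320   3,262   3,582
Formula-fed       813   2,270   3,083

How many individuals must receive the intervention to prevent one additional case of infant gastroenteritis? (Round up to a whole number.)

6

Risk in treated group = 320/3582 = 0.08934; risk in control = 813/3083 = 0.26370.
Absolute risk reduction = 0.26370 − 0.08934 = 0.17437
NNT = 1 / ARR = 1 / 0.17437 = 5.735 → round up → 6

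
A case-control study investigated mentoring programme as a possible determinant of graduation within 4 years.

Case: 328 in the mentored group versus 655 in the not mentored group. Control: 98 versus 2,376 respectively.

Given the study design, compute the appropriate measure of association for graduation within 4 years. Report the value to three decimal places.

12.141

From the description: a = 328, b = 98, c = 655, d = 2376.
This is a case-control study: participants were sampled on outcome status, so risks in the source population cannot be estimated directly — relative risk is not valid here. The odds ratio is the appropriate measure.
OR = (a·d)/(b·c) = (328 × 2376) / (98 × 655) = 779328 / 64190 = 12.14096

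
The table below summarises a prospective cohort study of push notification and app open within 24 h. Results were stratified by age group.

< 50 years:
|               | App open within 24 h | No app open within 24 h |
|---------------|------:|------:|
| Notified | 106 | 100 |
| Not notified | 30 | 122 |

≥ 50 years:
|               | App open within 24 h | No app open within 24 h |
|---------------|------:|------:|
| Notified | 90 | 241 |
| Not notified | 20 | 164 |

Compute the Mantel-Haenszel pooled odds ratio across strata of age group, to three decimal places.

OR_MH = Σ(aᵢdᵢ/nᵢ) / Σ(bᵢcᵢ/nᵢ), where nᵢ is the stratum total.
Stratum 1 (< 50 years): n = 358; a·d/n = 106·122/358 = 36.1229; b·c/n = 100·30/358 = 8.3799
Stratum 2 (≥ 50 years): n = 515; a·d/n = 90·164/515 = 28.6602; b·c/n = 241·20/515 = 9.3592
OR_MH = (36.1229 + 28.6602) / (8.3799 + 9.3592) = 64.7831 / 17.7391 = 3.65199

3.652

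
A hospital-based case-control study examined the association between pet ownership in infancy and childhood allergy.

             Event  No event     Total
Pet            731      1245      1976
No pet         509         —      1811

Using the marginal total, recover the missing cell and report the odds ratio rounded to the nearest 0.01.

The missing cell is in the unexposed row: 1811 − 509 = 1302.
So a = 731, b = 1245, c = 509, d = 1302.
OR = (a·d)/(b·c) = (731 × 1302) / (1245 × 509) = 951762 / 633705 = 1.50190

1.50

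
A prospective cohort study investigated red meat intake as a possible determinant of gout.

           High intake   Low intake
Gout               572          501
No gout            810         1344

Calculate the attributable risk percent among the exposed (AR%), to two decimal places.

Reading the table with exposure as columns: a = 572 (High intake, case), b = 810 (High intake, non-case), c = 501 (Low intake, case), d = 1344.
Risk in exposed = 572/1382 = 0.41389; risk in unexposed = 501/1845 = 0.27154.
RR = 0.41389/0.27154 = 1.52422
AR% = (RR − 1)/RR × 100 = (1.52422 − 1)/1.52422 × 100 = 34.3925%

34.39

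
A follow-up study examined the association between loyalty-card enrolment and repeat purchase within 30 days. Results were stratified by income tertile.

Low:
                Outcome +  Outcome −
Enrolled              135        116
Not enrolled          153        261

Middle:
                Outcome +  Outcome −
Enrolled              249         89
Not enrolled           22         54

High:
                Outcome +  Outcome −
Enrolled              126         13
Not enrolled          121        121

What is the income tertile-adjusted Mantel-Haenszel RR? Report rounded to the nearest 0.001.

RR_MH = Σ(aᵢ·n₀ᵢ/nᵢ) / Σ(cᵢ·n₁ᵢ/nᵢ), with n₁ᵢ = aᵢ+bᵢ (exposed), n₀ᵢ = cᵢ+dᵢ (unexposed), nᵢ = n₁ᵢ+n₀ᵢ.
Stratum 1 (Low): n₁ = 251, n₀ = 414, n = 665; a·n₀/n = 135·414/665 = 84.0451; c·n₁/n = 153·251/665 = 57.7489
Stratum 2 (Middle): n₁ = 338, n₀ = 76, n = 414; a·n₀/n = 249·76/414 = 45.7101; c·n₁/n = 22·338/414 = 17.9614
Stratum 3 (High): n₁ = 139, n₀ = 242, n = 381; a·n₀/n = 126·242/381 = 80.0315; c·n₁/n = 121·139/381 = 44.1444
RR_MH = (84.0451 + 45.7101 + 80.0315) / (57.7489 + 17.9614 + 44.1444) = 209.7868 / 119.8546 = 1.75034

1.750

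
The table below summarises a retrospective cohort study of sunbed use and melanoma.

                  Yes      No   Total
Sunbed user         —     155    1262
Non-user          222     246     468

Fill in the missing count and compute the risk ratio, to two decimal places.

1.85

The missing cell is in the exposed row: 1262 − 155 = 1107.
So a = 1107, b = 155, c = 222, d = 246.
RR = [a/(a+b)] / [c/(c+d)] = (1107/1262) / (222/468) = 0.87718/0.47436 = 1.84919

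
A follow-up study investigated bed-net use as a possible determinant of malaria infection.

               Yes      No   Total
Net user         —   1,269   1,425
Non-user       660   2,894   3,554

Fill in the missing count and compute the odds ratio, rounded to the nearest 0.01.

The missing cell is in the exposed row: 1425 − 1269 = 156.
So a = 156, b = 1269, c = 660, d = 2894.
OR = (a·d)/(b·c) = (156 × 2894) / (1269 × 660) = 451464 / 837540 = 0.53904

0.54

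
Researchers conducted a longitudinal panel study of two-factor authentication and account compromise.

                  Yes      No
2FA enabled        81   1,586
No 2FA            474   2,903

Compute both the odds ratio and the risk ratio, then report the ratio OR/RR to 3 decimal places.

0.904

Cells: a = 81, b = 1586, c = 474, d = 2903.
OR = (81·2903)/(1586·474) = 235143/751764 = 0.31279
Risk in exposed = 81/1667 = 0.04859; risk in unexposed = 474/3377 = 0.14036; RR = 0.34618
OR/RR = 0.31279 / 0.34618 = 0.90354
The outcome is not rare, so the OR lies further from 1 than the RR.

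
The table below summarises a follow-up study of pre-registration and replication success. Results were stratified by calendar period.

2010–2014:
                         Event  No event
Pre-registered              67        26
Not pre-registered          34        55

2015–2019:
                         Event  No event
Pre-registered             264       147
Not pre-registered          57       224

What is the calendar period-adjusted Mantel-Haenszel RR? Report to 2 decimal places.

2.73

RR_MH = Σ(aᵢ·n₀ᵢ/nᵢ) / Σ(cᵢ·n₁ᵢ/nᵢ), with n₁ᵢ = aᵢ+bᵢ (exposed), n₀ᵢ = cᵢ+dᵢ (unexposed), nᵢ = n₁ᵢ+n₀ᵢ.
Stratum 1 (2010–2014): n₁ = 93, n₀ = 89, n = 182; a·n₀/n = 67·89/182 = 32.7637; c·n₁/n = 34·93/182 = 17.3736
Stratum 2 (2015–2019): n₁ = 411, n₀ = 281, n = 692; a·n₀/n = 264·281/692 = 107.2023; c·n₁/n = 57·411/692 = 33.8540
RR_MH = (32.7637 + 107.2023) / (17.3736 + 33.8540) = 139.9660 / 51.2277 = 2.73224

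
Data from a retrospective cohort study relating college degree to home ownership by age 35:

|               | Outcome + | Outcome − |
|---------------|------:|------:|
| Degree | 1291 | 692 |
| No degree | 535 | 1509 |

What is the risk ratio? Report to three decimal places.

2.487

Cells: a = 1291, b = 692, c = 535, d = 1509.
Risk in exposed = 1291/1983 = 0.65103; risk in unexposed = 535/2044 = 0.26174.
RR = 0.65103 / 0.26174 = 2.48731
The risk among the exposed is 2.49 times that among the unexposed.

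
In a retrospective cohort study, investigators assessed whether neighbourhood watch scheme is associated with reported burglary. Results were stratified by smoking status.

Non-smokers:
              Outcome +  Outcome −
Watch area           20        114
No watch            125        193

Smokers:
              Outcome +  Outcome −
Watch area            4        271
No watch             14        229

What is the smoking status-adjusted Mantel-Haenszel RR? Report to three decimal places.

RR_MH = Σ(aᵢ·n₀ᵢ/nᵢ) / Σ(cᵢ·n₁ᵢ/nᵢ), with n₁ᵢ = aᵢ+bᵢ (exposed), n₀ᵢ = cᵢ+dᵢ (unexposed), nᵢ = n₁ᵢ+n₀ᵢ.
Stratum 1 (Non-smokers): n₁ = 134, n₀ = 318, n = 452; a·n₀/n = 20·318/452 = 14.0708; c·n₁/n = 125·134/452 = 37.0575
Stratum 2 (Smokers): n₁ = 275, n₀ = 243, n = 518; a·n₀/n = 4·243/518 = 1.8764; c·n₁/n = 14·275/518 = 7.4324
RR_MH = (14.0708 + 1.8764) / (37.0575 + 7.4324) = 15.9472 / 44.4900 = 0.35845

0.358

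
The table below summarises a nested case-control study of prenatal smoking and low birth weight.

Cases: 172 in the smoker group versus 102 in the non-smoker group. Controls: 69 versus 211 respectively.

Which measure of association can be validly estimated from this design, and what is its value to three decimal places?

From the description: a = 172, b = 69, c = 102, d = 211.
This is a nested case-control study: participants were sampled on outcome status, so risks in the source population cannot be estimated directly — relative risk is not valid here. The odds ratio is the appropriate measure.
OR = (a·d)/(b·c) = (172 × 211) / (69 × 102) = 36292 / 7038 = 5.15658

5.157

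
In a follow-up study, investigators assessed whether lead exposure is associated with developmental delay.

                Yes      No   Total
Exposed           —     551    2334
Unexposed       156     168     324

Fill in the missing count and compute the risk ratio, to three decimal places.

The missing cell is in the exposed row: 2334 − 551 = 1783.
So a = 1783, b = 551, c = 156, d = 168.
RR = [a/(a+b)] / [c/(c+d)] = (1783/2334) / (156/324) = 0.76392/0.48148 = 1.58661

1.587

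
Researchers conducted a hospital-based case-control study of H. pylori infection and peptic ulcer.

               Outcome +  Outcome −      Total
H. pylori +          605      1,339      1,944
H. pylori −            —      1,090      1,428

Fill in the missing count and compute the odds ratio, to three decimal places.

1.457

The missing cell is in the unexposed row: 1428 − 1090 = 338.
So a = 605, b = 1339, c = 338, d = 1090.
OR = (a·d)/(b·c) = (605 × 1090) / (1339 × 338) = 659450 / 452582 = 1.45708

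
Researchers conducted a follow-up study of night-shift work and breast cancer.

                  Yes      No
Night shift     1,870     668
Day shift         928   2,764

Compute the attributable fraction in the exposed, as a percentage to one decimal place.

Cells: a = 1870, b = 668, c = 928, d = 2764.
Risk in exposed = 1870/2538 = 0.73680; risk in unexposed = 928/3692 = 0.25135.
RR = 0.73680/0.25135 = 2.93132
AR% = (RR − 1)/RR × 100 = (2.93132 − 1)/2.93132 × 100 = 65.8857%

65.9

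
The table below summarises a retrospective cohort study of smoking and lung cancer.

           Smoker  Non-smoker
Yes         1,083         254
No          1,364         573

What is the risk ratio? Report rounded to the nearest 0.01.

1.44

Reading the table with exposure as columns: a = 1083 (Smoker, case), b = 1364 (Smoker, non-case), c = 254 (Non-smoker, case), d = 573.
Risk in exposed = 1083/2447 = 0.44258; risk in unexposed = 254/827 = 0.30713.
RR = 0.44258 / 0.30713 = 1.44101
The risk among the exposed is 1.44 times that among the unexposed.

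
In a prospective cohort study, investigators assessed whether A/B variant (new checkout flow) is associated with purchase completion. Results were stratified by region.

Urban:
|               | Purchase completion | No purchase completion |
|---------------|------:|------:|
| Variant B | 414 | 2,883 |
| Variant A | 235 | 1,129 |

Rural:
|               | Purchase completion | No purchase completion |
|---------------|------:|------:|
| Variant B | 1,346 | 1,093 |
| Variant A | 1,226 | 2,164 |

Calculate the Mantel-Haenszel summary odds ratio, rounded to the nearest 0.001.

1.599

OR_MH = Σ(aᵢdᵢ/nᵢ) / Σ(bᵢcᵢ/nᵢ), where nᵢ is the stratum total.
Stratum 1 (Urban): n = 4661; a·d/n = 414·1129/4661 = 100.2802; b·c/n = 2883·235/4661 = 145.3561
Stratum 2 (Rural): n = 5829; a·d/n = 1346·2164/5829 = 499.6987; b·c/n = 1093·1226/5829 = 229.8881
OR_MH = (100.2802 + 499.6987) / (145.3561 + 229.8881) = 599.9789 / 375.2443 = 1.59890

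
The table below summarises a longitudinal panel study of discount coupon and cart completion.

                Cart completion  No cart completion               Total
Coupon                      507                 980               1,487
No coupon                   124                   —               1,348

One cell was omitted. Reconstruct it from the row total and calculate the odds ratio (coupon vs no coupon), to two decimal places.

The missing cell is in the unexposed row: 1348 − 124 = 1224.
So a = 507, b = 980, c = 124, d = 1224.
OR = (a·d)/(b·c) = (507 × 1224) / (980 × 124) = 620568 / 121520 = 5.10671

5.11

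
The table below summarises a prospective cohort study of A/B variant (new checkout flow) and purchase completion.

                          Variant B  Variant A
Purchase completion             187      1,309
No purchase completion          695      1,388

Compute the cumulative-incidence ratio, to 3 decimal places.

Reading the table with exposure as columns: a = 187 (Variant B, case), b = 695 (Variant B, non-case), c = 1309 (Variant A, case), d = 1388.
Risk in exposed = 187/882 = 0.21202; risk in unexposed = 1309/2697 = 0.48535.
RR = 0.21202 / 0.48535 = 0.43683
The risk is 56% lower among the exposed than among the unexposed.

0.437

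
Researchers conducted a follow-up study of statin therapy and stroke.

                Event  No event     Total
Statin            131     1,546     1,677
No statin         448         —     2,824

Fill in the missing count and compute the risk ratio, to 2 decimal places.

The missing cell is in the unexposed row: 2824 − 448 = 2376.
So a = 131, b = 1546, c = 448, d = 2376.
RR = [a/(a+b)] / [c/(c+d)] = (131/1677) / (448/2824) = 0.07812/0.15864 = 0.49241

0.49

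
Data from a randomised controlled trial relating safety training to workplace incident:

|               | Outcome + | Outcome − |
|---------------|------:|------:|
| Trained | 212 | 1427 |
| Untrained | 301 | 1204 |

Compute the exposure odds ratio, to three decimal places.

Cells: a = 212, b = 1427, c = 301, d = 1204.
OR = (a·d)/(b·c) = (212 × 1204) / (1427 × 301) = 255248 / 429527 = 0.59425
Exposure is associated with lower odds of workplace incident (OR = 0.59 < 1).

0.594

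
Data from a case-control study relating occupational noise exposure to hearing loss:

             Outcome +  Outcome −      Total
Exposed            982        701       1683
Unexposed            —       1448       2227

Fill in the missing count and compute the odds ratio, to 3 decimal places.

The missing cell is in the unexposed row: 2227 − 1448 = 779.
So a = 982, b = 701, c = 779, d = 1448.
OR = (a·d)/(b·c) = (982 × 1448) / (701 × 779) = 1421936 / 546079 = 2.60390

2.604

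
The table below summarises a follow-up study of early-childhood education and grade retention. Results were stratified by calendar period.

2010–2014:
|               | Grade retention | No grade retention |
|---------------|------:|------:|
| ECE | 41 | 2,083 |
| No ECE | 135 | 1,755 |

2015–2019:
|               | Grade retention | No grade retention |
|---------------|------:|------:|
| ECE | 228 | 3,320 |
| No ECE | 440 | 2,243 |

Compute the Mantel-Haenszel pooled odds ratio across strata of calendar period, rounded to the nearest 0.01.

0.33

OR_MH = Σ(aᵢdᵢ/nᵢ) / Σ(bᵢcᵢ/nᵢ), where nᵢ is the stratum total.
Stratum 1 (2010–2014): n = 4014; a·d/n = 41·1755/4014 = 17.9260; b·c/n = 2083·135/4014 = 70.0561
Stratum 2 (2015–2019): n = 6231; a·d/n = 228·2243/6231 = 82.0741; b·c/n = 3320·440/6231 = 234.4407
OR_MH = (17.9260 + 82.0741) / (70.0561 + 234.4407) = 100.0002 / 304.4968 = 0.32841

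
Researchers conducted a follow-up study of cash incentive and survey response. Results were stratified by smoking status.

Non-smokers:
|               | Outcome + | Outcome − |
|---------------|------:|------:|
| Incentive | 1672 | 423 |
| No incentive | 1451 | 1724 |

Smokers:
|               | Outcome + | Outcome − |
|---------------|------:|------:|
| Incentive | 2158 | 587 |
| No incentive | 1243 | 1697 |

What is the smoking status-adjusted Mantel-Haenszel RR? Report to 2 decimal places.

RR_MH = Σ(aᵢ·n₀ᵢ/nᵢ) / Σ(cᵢ·n₁ᵢ/nᵢ), with n₁ᵢ = aᵢ+bᵢ (exposed), n₀ᵢ = cᵢ+dᵢ (unexposed), nᵢ = n₁ᵢ+n₀ᵢ.
Stratum 1 (Non-smokers): n₁ = 2095, n₀ = 3175, n = 5270; a·n₀/n = 1672·3175/5270 = 1007.3245; c·n₁/n = 1451·2095/5270 = 576.8207
Stratum 2 (Smokers): n₁ = 2745, n₀ = 2940, n = 5685; a·n₀/n = 2158·2940/5685 = 1116.0106; c·n₁/n = 1243·2745/5685 = 600.1821
RR_MH = (1007.3245 + 1116.0106) / (576.8207 + 600.1821) = 2123.3350 / 1177.0027 = 1.80402

1.80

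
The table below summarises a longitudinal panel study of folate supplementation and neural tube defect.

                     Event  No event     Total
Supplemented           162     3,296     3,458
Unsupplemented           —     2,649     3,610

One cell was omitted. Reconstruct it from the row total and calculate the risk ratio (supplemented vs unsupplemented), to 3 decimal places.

The missing cell is in the unexposed row: 3610 − 2649 = 961.
So a = 162, b = 3296, c = 961, d = 2649.
RR = [a/(a+b)] / [c/(c+d)] = (162/3458) / (961/3610) = 0.04685/0.26620 = 0.17598

0.176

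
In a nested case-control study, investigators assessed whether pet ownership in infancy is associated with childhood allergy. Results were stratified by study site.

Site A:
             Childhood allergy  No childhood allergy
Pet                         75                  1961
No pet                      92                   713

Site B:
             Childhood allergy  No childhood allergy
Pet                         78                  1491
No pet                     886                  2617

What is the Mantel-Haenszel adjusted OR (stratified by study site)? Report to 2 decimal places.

OR_MH = Σ(aᵢdᵢ/nᵢ) / Σ(bᵢcᵢ/nᵢ), where nᵢ is the stratum total.
Stratum 1 (Site A): n = 2841; a·d/n = 75·713/2841 = 18.8226; b·c/n = 1961·92/2841 = 63.5030
Stratum 2 (Site B): n = 5072; a·d/n = 78·2617/5072 = 40.2457; b·c/n = 1491·886/5072 = 260.4547
OR_MH = (18.8226 + 40.2457) / (63.5030 + 260.4547) = 59.0683 / 323.9576 = 0.18233

0.18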